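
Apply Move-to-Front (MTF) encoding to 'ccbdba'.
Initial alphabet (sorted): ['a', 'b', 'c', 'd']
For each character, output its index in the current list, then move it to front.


MTF encoding:
'c': index 2 in ['a', 'b', 'c', 'd'] -> ['c', 'a', 'b', 'd']
'c': index 0 in ['c', 'a', 'b', 'd'] -> ['c', 'a', 'b', 'd']
'b': index 2 in ['c', 'a', 'b', 'd'] -> ['b', 'c', 'a', 'd']
'd': index 3 in ['b', 'c', 'a', 'd'] -> ['d', 'b', 'c', 'a']
'b': index 1 in ['d', 'b', 'c', 'a'] -> ['b', 'd', 'c', 'a']
'a': index 3 in ['b', 'd', 'c', 'a'] -> ['a', 'b', 'd', 'c']


Output: [2, 0, 2, 3, 1, 3]


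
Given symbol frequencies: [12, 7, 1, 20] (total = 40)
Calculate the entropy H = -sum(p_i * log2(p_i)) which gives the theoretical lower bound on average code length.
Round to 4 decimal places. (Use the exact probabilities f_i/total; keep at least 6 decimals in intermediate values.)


Per-symbol terms -p_i * log2(p_i) with p_i = f_i/40:
  p = 12/40 = 0.300000: log2(p) = -1.736966, -p*log2(p) = 0.521090
  p = 7/40 = 0.175000: log2(p) = -2.514573, -p*log2(p) = 0.440050
  p = 1/40 = 0.025000: log2(p) = -5.321928, -p*log2(p) = 0.133048
  p = 20/40 = 0.500000: log2(p) = -1.000000, -p*log2(p) = 0.500000
H = 0.521090 + 0.440050 + 0.133048 + 0.500000 = 1.594188

H = 1.5942 bits/symbol


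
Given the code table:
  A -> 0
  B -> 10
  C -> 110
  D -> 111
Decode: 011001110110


Decoding:
0 -> A
110 -> C
0 -> A
111 -> D
0 -> A
110 -> C


Result: ACADAC


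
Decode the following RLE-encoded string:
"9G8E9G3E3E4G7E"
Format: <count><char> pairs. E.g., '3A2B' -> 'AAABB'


Expanding each <count><char> pair:
  9G -> 'GGGGGGGGG'
  8E -> 'EEEEEEEE'
  9G -> 'GGGGGGGGG'
  3E -> 'EEE'
  3E -> 'EEE'
  4G -> 'GGGG'
  7E -> 'EEEEEEE'

Decoded = GGGGGGGGGEEEEEEEEGGGGGGGGGEEEEEEGGGGEEEEEEE


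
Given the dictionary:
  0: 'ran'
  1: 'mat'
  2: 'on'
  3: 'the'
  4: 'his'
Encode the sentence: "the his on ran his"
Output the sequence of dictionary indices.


Look up each word in the dictionary:
  'the' -> 3
  'his' -> 4
  'on' -> 2
  'ran' -> 0
  'his' -> 4

Encoded: [3, 4, 2, 0, 4]


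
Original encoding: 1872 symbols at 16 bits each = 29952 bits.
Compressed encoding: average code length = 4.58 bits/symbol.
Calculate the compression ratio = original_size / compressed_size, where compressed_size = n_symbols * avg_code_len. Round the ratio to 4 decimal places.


original_size = n_symbols * orig_bits = 1872 * 16 = 29952 bits
compressed_size = n_symbols * avg_code_len = 1872 * 4.58 = 8573.76 bits
ratio = original_size / compressed_size = 29952 / 8573.76 = 3.4934

Compression ratio = 3.4934


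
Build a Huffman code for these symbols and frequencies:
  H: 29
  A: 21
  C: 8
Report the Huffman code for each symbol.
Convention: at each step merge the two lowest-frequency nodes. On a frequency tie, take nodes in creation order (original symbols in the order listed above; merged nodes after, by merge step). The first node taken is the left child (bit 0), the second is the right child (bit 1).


Huffman tree construction:
Step 1: Merge C(8) + A(21) = 29
Step 2: Merge H(29) + (C+A)(29) = 58
Read each symbol's code off the tree from the root (left child = 0, right child = 1).

Codes:
  H: 0 (length 1)
  A: 11 (length 2)
  C: 10 (length 2)
Average code length: 87/58 = 1.5000 bits/symbol


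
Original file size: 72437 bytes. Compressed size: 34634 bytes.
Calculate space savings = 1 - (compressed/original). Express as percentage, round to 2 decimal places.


ratio = compressed/original = 34634/72437 = 0.478126
savings = 1 - ratio = 1 - 0.478126 = 0.521874
as a percentage: 0.521874 * 100 = 52.19%

Space savings = 1 - 34634/72437 = 52.19%


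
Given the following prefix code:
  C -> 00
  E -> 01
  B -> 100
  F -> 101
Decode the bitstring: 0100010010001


Decoding step by step:
Bits 01 -> E
Bits 00 -> C
Bits 01 -> E
Bits 00 -> C
Bits 100 -> B
Bits 01 -> E


Decoded message: ECECBE


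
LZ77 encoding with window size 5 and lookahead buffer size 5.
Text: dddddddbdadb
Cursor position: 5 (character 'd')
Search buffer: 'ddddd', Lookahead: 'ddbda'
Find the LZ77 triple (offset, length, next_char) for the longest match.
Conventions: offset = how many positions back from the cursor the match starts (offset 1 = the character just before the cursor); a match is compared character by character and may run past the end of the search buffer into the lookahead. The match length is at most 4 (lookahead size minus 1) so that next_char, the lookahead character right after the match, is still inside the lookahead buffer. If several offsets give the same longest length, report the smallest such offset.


Try each offset into the search buffer:
  offset=1 (pos 4, char 'd'): match length 2
  offset=2 (pos 3, char 'd'): match length 2
  offset=3 (pos 2, char 'd'): match length 2
  offset=4 (pos 1, char 'd'): match length 2
  offset=5 (pos 0, char 'd'): match length 2
Longest match has length 2, found at offsets 1, 2, 3, 4, 5; take the smallest, offset 1.
next_char = character at position 5 + 2 = 7 -> 'b'

Best match: offset=1, length=2 (matching 'dd' starting at position 4)
LZ77 triple: (1, 2, 'b')


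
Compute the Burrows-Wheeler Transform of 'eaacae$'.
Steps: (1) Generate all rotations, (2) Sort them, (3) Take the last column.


Rotations (sorted):
  0: $eaacae -> last char: e
  1: aacae$e -> last char: e
  2: acae$ea -> last char: a
  3: ae$eaac -> last char: c
  4: cae$eaa -> last char: a
  5: e$eaaca -> last char: a
  6: eaacae$ -> last char: $


BWT = eeacaa$


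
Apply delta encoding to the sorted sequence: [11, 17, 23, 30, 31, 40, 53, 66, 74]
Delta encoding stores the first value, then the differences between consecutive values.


First value: 11
Deltas:
  17 - 11 = 6
  23 - 17 = 6
  30 - 23 = 7
  31 - 30 = 1
  40 - 31 = 9
  53 - 40 = 13
  66 - 53 = 13
  74 - 66 = 8


Delta encoded: [11, 6, 6, 7, 1, 9, 13, 13, 8]


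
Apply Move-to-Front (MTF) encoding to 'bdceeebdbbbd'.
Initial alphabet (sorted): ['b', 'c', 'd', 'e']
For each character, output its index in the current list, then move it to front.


MTF encoding:
'b': index 0 in ['b', 'c', 'd', 'e'] -> ['b', 'c', 'd', 'e']
'd': index 2 in ['b', 'c', 'd', 'e'] -> ['d', 'b', 'c', 'e']
'c': index 2 in ['d', 'b', 'c', 'e'] -> ['c', 'd', 'b', 'e']
'e': index 3 in ['c', 'd', 'b', 'e'] -> ['e', 'c', 'd', 'b']
'e': index 0 in ['e', 'c', 'd', 'b'] -> ['e', 'c', 'd', 'b']
'e': index 0 in ['e', 'c', 'd', 'b'] -> ['e', 'c', 'd', 'b']
'b': index 3 in ['e', 'c', 'd', 'b'] -> ['b', 'e', 'c', 'd']
'd': index 3 in ['b', 'e', 'c', 'd'] -> ['d', 'b', 'e', 'c']
'b': index 1 in ['d', 'b', 'e', 'c'] -> ['b', 'd', 'e', 'c']
'b': index 0 in ['b', 'd', 'e', 'c'] -> ['b', 'd', 'e', 'c']
'b': index 0 in ['b', 'd', 'e', 'c'] -> ['b', 'd', 'e', 'c']
'd': index 1 in ['b', 'd', 'e', 'c'] -> ['d', 'b', 'e', 'c']


Output: [0, 2, 2, 3, 0, 0, 3, 3, 1, 0, 0, 1]


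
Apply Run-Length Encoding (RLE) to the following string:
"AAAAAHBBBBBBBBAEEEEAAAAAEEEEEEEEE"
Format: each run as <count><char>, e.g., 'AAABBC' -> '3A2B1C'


Scanning runs left to right:
  i=0: run of 'A' x 5 -> '5A'
  i=5: run of 'H' x 1 -> '1H'
  i=6: run of 'B' x 8 -> '8B'
  i=14: run of 'A' x 1 -> '1A'
  i=15: run of 'E' x 4 -> '4E'
  i=19: run of 'A' x 5 -> '5A'
  i=24: run of 'E' x 9 -> '9E'

RLE = 5A1H8B1A4E5A9E


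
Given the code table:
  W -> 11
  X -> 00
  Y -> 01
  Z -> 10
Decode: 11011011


Decoding:
11 -> W
01 -> Y
10 -> Z
11 -> W


Result: WYZW


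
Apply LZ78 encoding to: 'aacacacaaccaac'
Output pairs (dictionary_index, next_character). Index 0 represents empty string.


LZ78 encoding steps:
Dictionary: {0: ''}
Step 1: w='' (idx 0), next='a' -> output (0, 'a'), add 'a' as idx 1
Step 2: w='a' (idx 1), next='c' -> output (1, 'c'), add 'ac' as idx 2
Step 3: w='ac' (idx 2), next='a' -> output (2, 'a'), add 'aca' as idx 3
Step 4: w='' (idx 0), next='c' -> output (0, 'c'), add 'c' as idx 4
Step 5: w='a' (idx 1), next='a' -> output (1, 'a'), add 'aa' as idx 5
Step 6: w='c' (idx 4), next='c' -> output (4, 'c'), add 'cc' as idx 6
Step 7: w='aa' (idx 5), next='c' -> output (5, 'c'), add 'aac' as idx 7


Encoded: [(0, 'a'), (1, 'c'), (2, 'a'), (0, 'c'), (1, 'a'), (4, 'c'), (5, 'c')]


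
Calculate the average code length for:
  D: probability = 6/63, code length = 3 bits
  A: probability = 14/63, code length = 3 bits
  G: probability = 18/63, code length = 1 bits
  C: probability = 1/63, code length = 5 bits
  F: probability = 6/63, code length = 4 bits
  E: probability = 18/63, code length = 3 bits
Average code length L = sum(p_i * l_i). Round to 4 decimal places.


Weighted contributions p_i * l_i:
  D: (6/63) * 3 = 18/63
  A: (14/63) * 3 = 42/63
  G: (18/63) * 1 = 18/63
  C: (1/63) * 5 = 5/63
  F: (6/63) * 4 = 24/63
  E: (18/63) * 3 = 54/63
Sum = (18 + 42 + 18 + 5 + 24 + 54)/63 = 161/63

L = 161/63 = 2.5556 bits/symbol


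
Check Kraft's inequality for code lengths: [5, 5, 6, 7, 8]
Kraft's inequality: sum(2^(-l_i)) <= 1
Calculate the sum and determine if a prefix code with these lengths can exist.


Sum = 2^(-5) + 2^(-5) + 2^(-6) + 2^(-7) + 2^(-8)
    = 0.03125 + 0.03125 + 0.015625 + 0.0078125 + 0.00390625
    = 23/256 = 0.08984375
Since 0.08984375 <= 1, Kraft's inequality IS satisfied.
A prefix code with these lengths CAN exist.

Kraft sum = 0.08984375. Satisfied.


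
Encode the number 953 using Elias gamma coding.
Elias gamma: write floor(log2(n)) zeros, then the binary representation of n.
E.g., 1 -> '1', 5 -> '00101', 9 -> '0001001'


num_bits = floor(log2(953)) + 1 = 10
leading_zeros = num_bits - 1 = 9
binary(953) = 1110111001

Elias gamma(953) = '000000000' + '1110111001' = 0000000001110111001 (19 bits)


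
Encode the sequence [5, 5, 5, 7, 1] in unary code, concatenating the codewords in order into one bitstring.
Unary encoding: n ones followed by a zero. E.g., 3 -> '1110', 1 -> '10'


Encode each number as n ones followed by a terminating 0:
  5 -> 111110 (6 bits)
  5 -> 111110 (6 bits)
  5 -> 111110 (6 bits)
  7 -> 11111110 (8 bits)
  1 -> 10 (2 bits)
Total length = 6 + 6 + 6 + 8 + 2 = 28 bits.

Unary([5, 5, 5, 7, 1]) = 1111101111101111101111111010 (28 bits)


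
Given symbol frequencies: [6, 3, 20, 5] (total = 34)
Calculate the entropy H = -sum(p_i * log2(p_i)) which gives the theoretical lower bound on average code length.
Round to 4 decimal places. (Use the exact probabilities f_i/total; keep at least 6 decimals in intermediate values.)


Per-symbol terms -p_i * log2(p_i) with p_i = f_i/34:
  p = 6/34 = 0.176471: log2(p) = -2.502500, -p*log2(p) = 0.441618
  p = 3/34 = 0.088235: log2(p) = -3.502500, -p*log2(p) = 0.309044
  p = 20/34 = 0.588235: log2(p) = -0.765535, -p*log2(p) = 0.450315
  p = 5/34 = 0.147059: log2(p) = -2.765535, -p*log2(p) = 0.406696
H = 0.441618 + 0.309044 + 0.450315 + 0.406696 = 1.607673

H = 1.6077 bits/symbol


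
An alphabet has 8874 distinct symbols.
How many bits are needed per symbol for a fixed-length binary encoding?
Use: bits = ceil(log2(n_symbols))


log2(8874) = 13.1154
Bracket: 2^13 = 8192 < 8874 <= 2^14 = 16384
So ceil(log2(8874)) = 14

bits = ceil(log2(8874)) = ceil(13.1154) = 14 bits


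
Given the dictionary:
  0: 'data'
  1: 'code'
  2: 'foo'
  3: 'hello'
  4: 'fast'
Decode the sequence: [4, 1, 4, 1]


Look up each index in the dictionary:
  4 -> 'fast'
  1 -> 'code'
  4 -> 'fast'
  1 -> 'code'

Decoded: "fast code fast code"


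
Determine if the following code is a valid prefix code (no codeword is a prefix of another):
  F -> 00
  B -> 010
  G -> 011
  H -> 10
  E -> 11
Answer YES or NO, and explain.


Checking each pair (does one codeword prefix another?):
  F='00' vs B='010': no prefix
  F='00' vs G='011': no prefix
  F='00' vs H='10': no prefix
  F='00' vs E='11': no prefix
  B='010' vs F='00': no prefix
  B='010' vs G='011': no prefix
  B='010' vs H='10': no prefix
  B='010' vs E='11': no prefix
  G='011' vs F='00': no prefix
  G='011' vs B='010': no prefix
  G='011' vs H='10': no prefix
  G='011' vs E='11': no prefix
  H='10' vs F='00': no prefix
  H='10' vs B='010': no prefix
  H='10' vs G='011': no prefix
  H='10' vs E='11': no prefix
  E='11' vs F='00': no prefix
  E='11' vs B='010': no prefix
  E='11' vs G='011': no prefix
  E='11' vs H='10': no prefix
No violation found over all pairs.

YES -- this is a valid prefix code. No codeword is a prefix of any other codeword.


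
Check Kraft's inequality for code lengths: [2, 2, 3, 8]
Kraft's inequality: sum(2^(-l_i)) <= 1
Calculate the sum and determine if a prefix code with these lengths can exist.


Sum = 2^(-2) + 2^(-2) + 2^(-3) + 2^(-8)
    = 0.25 + 0.25 + 0.125 + 0.00390625
    = 161/256 = 0.62890625
Since 0.62890625 <= 1, Kraft's inequality IS satisfied.
A prefix code with these lengths CAN exist.

Kraft sum = 0.62890625. Satisfied.


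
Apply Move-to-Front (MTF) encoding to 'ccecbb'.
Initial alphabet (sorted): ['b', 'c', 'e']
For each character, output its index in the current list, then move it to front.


MTF encoding:
'c': index 1 in ['b', 'c', 'e'] -> ['c', 'b', 'e']
'c': index 0 in ['c', 'b', 'e'] -> ['c', 'b', 'e']
'e': index 2 in ['c', 'b', 'e'] -> ['e', 'c', 'b']
'c': index 1 in ['e', 'c', 'b'] -> ['c', 'e', 'b']
'b': index 2 in ['c', 'e', 'b'] -> ['b', 'c', 'e']
'b': index 0 in ['b', 'c', 'e'] -> ['b', 'c', 'e']


Output: [1, 0, 2, 1, 2, 0]


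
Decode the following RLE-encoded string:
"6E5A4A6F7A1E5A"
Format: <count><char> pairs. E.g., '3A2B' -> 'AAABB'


Expanding each <count><char> pair:
  6E -> 'EEEEEE'
  5A -> 'AAAAA'
  4A -> 'AAAA'
  6F -> 'FFFFFF'
  7A -> 'AAAAAAA'
  1E -> 'E'
  5A -> 'AAAAA'

Decoded = EEEEEEAAAAAAAAAFFFFFFAAAAAAAEAAAAA


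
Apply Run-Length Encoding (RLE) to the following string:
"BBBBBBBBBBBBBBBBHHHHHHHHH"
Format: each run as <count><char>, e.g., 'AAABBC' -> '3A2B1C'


Scanning runs left to right:
  i=0: run of 'B' x 16 -> '16B'
  i=16: run of 'H' x 9 -> '9H'

RLE = 16B9H


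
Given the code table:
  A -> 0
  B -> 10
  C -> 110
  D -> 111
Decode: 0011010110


Decoding:
0 -> A
0 -> A
110 -> C
10 -> B
110 -> C


Result: AACBC


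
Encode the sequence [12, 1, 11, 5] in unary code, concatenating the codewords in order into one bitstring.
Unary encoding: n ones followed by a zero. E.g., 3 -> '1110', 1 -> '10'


Encode each number as n ones followed by a terminating 0:
  12 -> 1111111111110 (13 bits)
  1 -> 10 (2 bits)
  11 -> 111111111110 (12 bits)
  5 -> 111110 (6 bits)
Total length = 13 + 2 + 12 + 6 = 33 bits.

Unary([12, 1, 11, 5]) = 111111111111010111111111110111110 (33 bits)


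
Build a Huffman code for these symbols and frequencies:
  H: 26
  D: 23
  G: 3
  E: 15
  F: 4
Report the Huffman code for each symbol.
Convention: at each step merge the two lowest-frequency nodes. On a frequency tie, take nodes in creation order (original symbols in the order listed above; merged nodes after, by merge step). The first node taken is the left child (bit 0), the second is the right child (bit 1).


Huffman tree construction:
Step 1: Merge G(3) + F(4) = 7
Step 2: Merge (G+F)(7) + E(15) = 22
Step 3: Merge ((G+F)+E)(22) + D(23) = 45
Step 4: Merge H(26) + (((G+F)+E)+D)(45) = 71
Read each symbol's code off the tree from the root (left child = 0, right child = 1).

Codes:
  H: 0 (length 1)
  D: 11 (length 2)
  G: 1000 (length 4)
  E: 101 (length 3)
  F: 1001 (length 4)
Average code length: 145/71 = 2.0423 bits/symbol


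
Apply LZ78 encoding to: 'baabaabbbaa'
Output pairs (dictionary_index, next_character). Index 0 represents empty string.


LZ78 encoding steps:
Dictionary: {0: ''}
Step 1: w='' (idx 0), next='b' -> output (0, 'b'), add 'b' as idx 1
Step 2: w='' (idx 0), next='a' -> output (0, 'a'), add 'a' as idx 2
Step 3: w='a' (idx 2), next='b' -> output (2, 'b'), add 'ab' as idx 3
Step 4: w='a' (idx 2), next='a' -> output (2, 'a'), add 'aa' as idx 4
Step 5: w='b' (idx 1), next='b' -> output (1, 'b'), add 'bb' as idx 5
Step 6: w='b' (idx 1), next='a' -> output (1, 'a'), add 'ba' as idx 6
Step 7: w='a' (idx 2), end of input -> output (2, '')


Encoded: [(0, 'b'), (0, 'a'), (2, 'b'), (2, 'a'), (1, 'b'), (1, 'a'), (2, '')]


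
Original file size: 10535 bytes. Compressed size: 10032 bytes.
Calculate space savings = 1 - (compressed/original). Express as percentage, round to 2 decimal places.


ratio = compressed/original = 10032/10535 = 0.952254
savings = 1 - ratio = 1 - 0.952254 = 0.047746
as a percentage: 0.047746 * 100 = 4.77%

Space savings = 1 - 10032/10535 = 4.77%


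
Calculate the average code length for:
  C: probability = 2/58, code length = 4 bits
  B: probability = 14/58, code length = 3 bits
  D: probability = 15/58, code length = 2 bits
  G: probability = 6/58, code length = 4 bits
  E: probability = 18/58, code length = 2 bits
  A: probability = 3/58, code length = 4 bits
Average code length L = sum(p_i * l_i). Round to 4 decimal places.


Weighted contributions p_i * l_i:
  C: (2/58) * 4 = 8/58
  B: (14/58) * 3 = 42/58
  D: (15/58) * 2 = 30/58
  G: (6/58) * 4 = 24/58
  E: (18/58) * 2 = 36/58
  A: (3/58) * 4 = 12/58
Sum = (8 + 42 + 30 + 24 + 36 + 12)/58 = 152/58

L = 152/58 = 2.6207 bits/symbol


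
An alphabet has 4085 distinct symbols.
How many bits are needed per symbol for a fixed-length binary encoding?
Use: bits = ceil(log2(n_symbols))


log2(4085) = 11.9961
Bracket: 2^11 = 2048 < 4085 <= 2^12 = 4096
So ceil(log2(4085)) = 12

bits = ceil(log2(4085)) = ceil(11.9961) = 12 bits


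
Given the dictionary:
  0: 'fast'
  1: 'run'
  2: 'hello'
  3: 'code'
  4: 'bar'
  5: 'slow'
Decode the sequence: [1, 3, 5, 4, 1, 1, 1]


Look up each index in the dictionary:
  1 -> 'run'
  3 -> 'code'
  5 -> 'slow'
  4 -> 'bar'
  1 -> 'run'
  1 -> 'run'
  1 -> 'run'

Decoded: "run code slow bar run run run"


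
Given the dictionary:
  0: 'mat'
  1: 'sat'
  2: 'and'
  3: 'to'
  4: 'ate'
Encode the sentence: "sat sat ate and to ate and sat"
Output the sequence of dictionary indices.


Look up each word in the dictionary:
  'sat' -> 1
  'sat' -> 1
  'ate' -> 4
  'and' -> 2
  'to' -> 3
  'ate' -> 4
  'and' -> 2
  'sat' -> 1

Encoded: [1, 1, 4, 2, 3, 4, 2, 1]


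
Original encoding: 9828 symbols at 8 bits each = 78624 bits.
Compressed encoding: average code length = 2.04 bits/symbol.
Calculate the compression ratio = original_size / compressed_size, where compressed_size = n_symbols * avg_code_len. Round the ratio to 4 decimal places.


original_size = n_symbols * orig_bits = 9828 * 8 = 78624 bits
compressed_size = n_symbols * avg_code_len = 9828 * 2.04 = 20049.12 bits
ratio = original_size / compressed_size = 78624 / 20049.12 = 3.9216

Compression ratio = 3.9216


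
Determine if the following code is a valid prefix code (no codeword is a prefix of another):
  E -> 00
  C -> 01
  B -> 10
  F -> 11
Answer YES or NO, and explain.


Checking each pair (does one codeword prefix another?):
  E='00' vs C='01': no prefix
  E='00' vs B='10': no prefix
  E='00' vs F='11': no prefix
  C='01' vs E='00': no prefix
  C='01' vs B='10': no prefix
  C='01' vs F='11': no prefix
  B='10' vs E='00': no prefix
  B='10' vs C='01': no prefix
  B='10' vs F='11': no prefix
  F='11' vs E='00': no prefix
  F='11' vs C='01': no prefix
  F='11' vs B='10': no prefix
No violation found over all pairs.

YES -- this is a valid prefix code. No codeword is a prefix of any other codeword.


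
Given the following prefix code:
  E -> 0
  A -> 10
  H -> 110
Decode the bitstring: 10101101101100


Decoding step by step:
Bits 10 -> A
Bits 10 -> A
Bits 110 -> H
Bits 110 -> H
Bits 110 -> H
Bits 0 -> E


Decoded message: AAHHHE


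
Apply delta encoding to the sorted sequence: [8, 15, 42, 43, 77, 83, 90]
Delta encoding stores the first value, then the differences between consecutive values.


First value: 8
Deltas:
  15 - 8 = 7
  42 - 15 = 27
  43 - 42 = 1
  77 - 43 = 34
  83 - 77 = 6
  90 - 83 = 7


Delta encoded: [8, 7, 27, 1, 34, 6, 7]


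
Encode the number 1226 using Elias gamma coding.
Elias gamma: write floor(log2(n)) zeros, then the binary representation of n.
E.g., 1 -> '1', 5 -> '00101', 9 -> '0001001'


num_bits = floor(log2(1226)) + 1 = 11
leading_zeros = num_bits - 1 = 10
binary(1226) = 10011001010

Elias gamma(1226) = '0000000000' + '10011001010' = 000000000010011001010 (21 bits)


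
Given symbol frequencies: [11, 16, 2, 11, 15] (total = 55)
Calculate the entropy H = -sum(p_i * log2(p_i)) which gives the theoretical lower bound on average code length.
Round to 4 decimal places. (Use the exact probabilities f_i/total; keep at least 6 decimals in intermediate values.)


Per-symbol terms -p_i * log2(p_i) with p_i = f_i/55:
  p = 11/55 = 0.200000: log2(p) = -2.321928, -p*log2(p) = 0.464386
  p = 16/55 = 0.290909: log2(p) = -1.781360, -p*log2(p) = 0.518214
  p = 2/55 = 0.036364: log2(p) = -4.781360, -p*log2(p) = 0.173868
  p = 11/55 = 0.200000: log2(p) = -2.321928, -p*log2(p) = 0.464386
  p = 15/55 = 0.272727: log2(p) = -1.874469, -p*log2(p) = 0.511219
H = 0.464386 + 0.518214 + 0.173868 + 0.464386 + 0.511219 = 2.132073

H = 2.1321 bits/symbol


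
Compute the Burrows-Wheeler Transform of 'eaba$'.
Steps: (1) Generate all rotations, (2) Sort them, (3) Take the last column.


Rotations (sorted):
  0: $eaba -> last char: a
  1: a$eab -> last char: b
  2: aba$e -> last char: e
  3: ba$ea -> last char: a
  4: eaba$ -> last char: $


BWT = abea$


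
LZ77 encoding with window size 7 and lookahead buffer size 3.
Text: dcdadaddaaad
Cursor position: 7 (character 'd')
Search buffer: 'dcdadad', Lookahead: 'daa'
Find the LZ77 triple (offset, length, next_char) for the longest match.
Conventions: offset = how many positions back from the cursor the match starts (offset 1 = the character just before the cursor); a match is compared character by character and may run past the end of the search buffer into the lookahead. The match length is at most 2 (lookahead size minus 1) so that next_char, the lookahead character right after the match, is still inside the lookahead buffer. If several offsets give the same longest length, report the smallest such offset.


Try each offset into the search buffer:
  offset=1 (pos 6, char 'd'): match length 1
  offset=2 (pos 5, char 'a'): match length 0
  offset=3 (pos 4, char 'd'): match length 2
  offset=4 (pos 3, char 'a'): match length 0
  offset=5 (pos 2, char 'd'): match length 2
  offset=6 (pos 1, char 'c'): match length 0
  offset=7 (pos 0, char 'd'): match length 1
Longest match has length 2, found at offsets 3, 5; take the smallest, offset 3.
next_char = character at position 7 + 2 = 9 -> 'a'

Best match: offset=3, length=2 (matching 'da' starting at position 4)
LZ77 triple: (3, 2, 'a')


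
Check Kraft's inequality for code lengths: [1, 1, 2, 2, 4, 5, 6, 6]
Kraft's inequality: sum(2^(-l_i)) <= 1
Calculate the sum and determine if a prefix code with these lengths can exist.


Sum = 2^(-1) + 2^(-1) + 2^(-2) + 2^(-2) + 2^(-4) + 2^(-5) + 2^(-6) + 2^(-6)
    = 0.5 + 0.5 + 0.25 + 0.25 + 0.0625 + 0.03125 + 0.015625 + 0.015625
    = 104/64 = 1.625
Since 1.625 > 1, Kraft's inequality is NOT satisfied.
A prefix code with these lengths CANNOT exist.

Kraft sum = 1.625. Not satisfied.


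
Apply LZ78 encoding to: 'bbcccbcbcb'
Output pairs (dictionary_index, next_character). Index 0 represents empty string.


LZ78 encoding steps:
Dictionary: {0: ''}
Step 1: w='' (idx 0), next='b' -> output (0, 'b'), add 'b' as idx 1
Step 2: w='b' (idx 1), next='c' -> output (1, 'c'), add 'bc' as idx 2
Step 3: w='' (idx 0), next='c' -> output (0, 'c'), add 'c' as idx 3
Step 4: w='c' (idx 3), next='b' -> output (3, 'b'), add 'cb' as idx 4
Step 5: w='cb' (idx 4), next='c' -> output (4, 'c'), add 'cbc' as idx 5
Step 6: w='b' (idx 1), end of input -> output (1, '')


Encoded: [(0, 'b'), (1, 'c'), (0, 'c'), (3, 'b'), (4, 'c'), (1, '')]


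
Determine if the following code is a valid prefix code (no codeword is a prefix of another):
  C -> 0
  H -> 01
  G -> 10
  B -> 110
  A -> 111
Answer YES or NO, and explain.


Checking each pair (does one codeword prefix another?):
  C='0' vs H='01': prefix -- VIOLATION

NO -- this is NOT a valid prefix code. C (0) is a prefix of H (01).


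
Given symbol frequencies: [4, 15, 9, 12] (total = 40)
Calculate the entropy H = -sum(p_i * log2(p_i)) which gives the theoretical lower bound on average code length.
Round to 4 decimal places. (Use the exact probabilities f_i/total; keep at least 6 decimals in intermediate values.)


Per-symbol terms -p_i * log2(p_i) with p_i = f_i/40:
  p = 4/40 = 0.100000: log2(p) = -3.321928, -p*log2(p) = 0.332193
  p = 15/40 = 0.375000: log2(p) = -1.415037, -p*log2(p) = 0.530639
  p = 9/40 = 0.225000: log2(p) = -2.152003, -p*log2(p) = 0.484201
  p = 12/40 = 0.300000: log2(p) = -1.736966, -p*log2(p) = 0.521090
H = 0.332193 + 0.530639 + 0.484201 + 0.521090 = 1.868123

H = 1.8681 bits/symbol


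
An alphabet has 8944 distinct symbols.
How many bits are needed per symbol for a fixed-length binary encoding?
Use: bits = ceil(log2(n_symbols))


log2(8944) = 13.1267
Bracket: 2^13 = 8192 < 8944 <= 2^14 = 16384
So ceil(log2(8944)) = 14

bits = ceil(log2(8944)) = ceil(13.1267) = 14 bits


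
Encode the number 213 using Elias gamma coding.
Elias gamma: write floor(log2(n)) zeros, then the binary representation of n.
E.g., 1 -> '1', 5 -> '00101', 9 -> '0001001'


num_bits = floor(log2(213)) + 1 = 8
leading_zeros = num_bits - 1 = 7
binary(213) = 11010101

Elias gamma(213) = '0000000' + '11010101' = 000000011010101 (15 bits)


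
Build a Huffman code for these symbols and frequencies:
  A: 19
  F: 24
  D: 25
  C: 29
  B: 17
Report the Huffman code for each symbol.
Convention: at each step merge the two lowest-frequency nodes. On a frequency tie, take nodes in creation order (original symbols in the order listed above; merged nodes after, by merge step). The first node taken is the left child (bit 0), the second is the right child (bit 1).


Huffman tree construction:
Step 1: Merge B(17) + A(19) = 36
Step 2: Merge F(24) + D(25) = 49
Step 3: Merge C(29) + (B+A)(36) = 65
Step 4: Merge (F+D)(49) + (C+(B+A))(65) = 114
Read each symbol's code off the tree from the root (left child = 0, right child = 1).

Codes:
  A: 111 (length 3)
  F: 00 (length 2)
  D: 01 (length 2)
  C: 10 (length 2)
  B: 110 (length 3)
Average code length: 264/114 = 2.3158 bits/symbol


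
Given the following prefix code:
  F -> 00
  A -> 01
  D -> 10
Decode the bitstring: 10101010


Decoding step by step:
Bits 10 -> D
Bits 10 -> D
Bits 10 -> D
Bits 10 -> D


Decoded message: DDDD


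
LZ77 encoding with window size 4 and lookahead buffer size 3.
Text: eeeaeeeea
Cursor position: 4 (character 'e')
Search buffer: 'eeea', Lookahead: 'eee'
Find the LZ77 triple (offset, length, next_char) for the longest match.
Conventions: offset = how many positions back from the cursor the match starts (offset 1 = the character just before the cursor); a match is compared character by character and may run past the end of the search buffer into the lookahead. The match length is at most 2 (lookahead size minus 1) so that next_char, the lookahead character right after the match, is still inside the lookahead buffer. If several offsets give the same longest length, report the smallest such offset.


Try each offset into the search buffer:
  offset=1 (pos 3, char 'a'): match length 0
  offset=2 (pos 2, char 'e'): match length 1
  offset=3 (pos 1, char 'e'): match length 2
  offset=4 (pos 0, char 'e'): match length 2
Longest match has length 2, found at offsets 3, 4; take the smallest, offset 3.
next_char = character at position 4 + 2 = 6 -> 'e'

Best match: offset=3, length=2 (matching 'ee' starting at position 1)
LZ77 triple: (3, 2, 'e')


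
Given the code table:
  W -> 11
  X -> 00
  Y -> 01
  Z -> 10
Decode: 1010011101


Decoding:
10 -> Z
10 -> Z
01 -> Y
11 -> W
01 -> Y


Result: ZZYWY


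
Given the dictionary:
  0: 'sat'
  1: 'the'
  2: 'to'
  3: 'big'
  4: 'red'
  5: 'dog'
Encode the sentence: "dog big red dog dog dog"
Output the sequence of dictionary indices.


Look up each word in the dictionary:
  'dog' -> 5
  'big' -> 3
  'red' -> 4
  'dog' -> 5
  'dog' -> 5
  'dog' -> 5

Encoded: [5, 3, 4, 5, 5, 5]


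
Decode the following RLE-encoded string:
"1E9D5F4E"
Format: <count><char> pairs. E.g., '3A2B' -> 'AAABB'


Expanding each <count><char> pair:
  1E -> 'E'
  9D -> 'DDDDDDDDD'
  5F -> 'FFFFF'
  4E -> 'EEEE'

Decoded = EDDDDDDDDDFFFFFEEEE


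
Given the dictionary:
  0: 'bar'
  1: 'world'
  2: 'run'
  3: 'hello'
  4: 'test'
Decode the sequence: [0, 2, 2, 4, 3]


Look up each index in the dictionary:
  0 -> 'bar'
  2 -> 'run'
  2 -> 'run'
  4 -> 'test'
  3 -> 'hello'

Decoded: "bar run run test hello"


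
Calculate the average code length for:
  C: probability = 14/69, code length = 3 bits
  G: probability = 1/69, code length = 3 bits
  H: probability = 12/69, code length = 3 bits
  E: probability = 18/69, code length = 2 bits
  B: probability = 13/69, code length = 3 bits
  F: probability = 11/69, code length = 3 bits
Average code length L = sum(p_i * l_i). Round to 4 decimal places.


Weighted contributions p_i * l_i:
  C: (14/69) * 3 = 42/69
  G: (1/69) * 3 = 3/69
  H: (12/69) * 3 = 36/69
  E: (18/69) * 2 = 36/69
  B: (13/69) * 3 = 39/69
  F: (11/69) * 3 = 33/69
Sum = (42 + 3 + 36 + 36 + 39 + 33)/69 = 189/69

L = 189/69 = 2.7391 bits/symbol


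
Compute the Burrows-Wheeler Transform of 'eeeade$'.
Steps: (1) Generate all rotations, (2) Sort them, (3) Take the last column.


Rotations (sorted):
  0: $eeeade -> last char: e
  1: ade$eee -> last char: e
  2: de$eeea -> last char: a
  3: e$eeead -> last char: d
  4: eade$ee -> last char: e
  5: eeade$e -> last char: e
  6: eeeade$ -> last char: $


BWT = eeadee$


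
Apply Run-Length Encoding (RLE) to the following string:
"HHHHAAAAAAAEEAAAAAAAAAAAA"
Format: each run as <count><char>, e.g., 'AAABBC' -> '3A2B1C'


Scanning runs left to right:
  i=0: run of 'H' x 4 -> '4H'
  i=4: run of 'A' x 7 -> '7A'
  i=11: run of 'E' x 2 -> '2E'
  i=13: run of 'A' x 12 -> '12A'

RLE = 4H7A2E12A


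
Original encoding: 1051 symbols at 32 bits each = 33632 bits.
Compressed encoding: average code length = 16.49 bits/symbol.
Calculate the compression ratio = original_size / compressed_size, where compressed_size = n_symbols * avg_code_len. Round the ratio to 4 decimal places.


original_size = n_symbols * orig_bits = 1051 * 32 = 33632 bits
compressed_size = n_symbols * avg_code_len = 1051 * 16.49 = 17330.99 bits
ratio = original_size / compressed_size = 33632 / 17330.99 = 1.9406

Compression ratio = 1.9406


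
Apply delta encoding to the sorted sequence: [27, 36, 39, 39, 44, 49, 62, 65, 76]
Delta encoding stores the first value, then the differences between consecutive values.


First value: 27
Deltas:
  36 - 27 = 9
  39 - 36 = 3
  39 - 39 = 0
  44 - 39 = 5
  49 - 44 = 5
  62 - 49 = 13
  65 - 62 = 3
  76 - 65 = 11


Delta encoded: [27, 9, 3, 0, 5, 5, 13, 3, 11]


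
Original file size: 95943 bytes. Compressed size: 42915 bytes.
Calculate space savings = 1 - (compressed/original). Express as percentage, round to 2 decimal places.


ratio = compressed/original = 42915/95943 = 0.447297
savings = 1 - ratio = 1 - 0.447297 = 0.552703
as a percentage: 0.552703 * 100 = 55.27%

Space savings = 1 - 42915/95943 = 55.27%


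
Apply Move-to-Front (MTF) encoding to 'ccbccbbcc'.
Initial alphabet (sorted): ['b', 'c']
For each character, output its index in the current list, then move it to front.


MTF encoding:
'c': index 1 in ['b', 'c'] -> ['c', 'b']
'c': index 0 in ['c', 'b'] -> ['c', 'b']
'b': index 1 in ['c', 'b'] -> ['b', 'c']
'c': index 1 in ['b', 'c'] -> ['c', 'b']
'c': index 0 in ['c', 'b'] -> ['c', 'b']
'b': index 1 in ['c', 'b'] -> ['b', 'c']
'b': index 0 in ['b', 'c'] -> ['b', 'c']
'c': index 1 in ['b', 'c'] -> ['c', 'b']
'c': index 0 in ['c', 'b'] -> ['c', 'b']


Output: [1, 0, 1, 1, 0, 1, 0, 1, 0]


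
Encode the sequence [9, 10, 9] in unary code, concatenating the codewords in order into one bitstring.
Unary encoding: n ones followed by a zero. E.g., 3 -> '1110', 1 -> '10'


Encode each number as n ones followed by a terminating 0:
  9 -> 1111111110 (10 bits)
  10 -> 11111111110 (11 bits)
  9 -> 1111111110 (10 bits)
Total length = 10 + 11 + 10 = 31 bits.

Unary([9, 10, 9]) = 1111111110111111111101111111110 (31 bits)


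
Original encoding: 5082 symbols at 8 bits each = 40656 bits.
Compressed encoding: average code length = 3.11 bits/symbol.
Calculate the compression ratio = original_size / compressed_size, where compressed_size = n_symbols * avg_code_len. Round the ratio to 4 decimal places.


original_size = n_symbols * orig_bits = 5082 * 8 = 40656 bits
compressed_size = n_symbols * avg_code_len = 5082 * 3.11 = 15805.02 bits
ratio = original_size / compressed_size = 40656 / 15805.02 = 2.5723

Compression ratio = 2.5723


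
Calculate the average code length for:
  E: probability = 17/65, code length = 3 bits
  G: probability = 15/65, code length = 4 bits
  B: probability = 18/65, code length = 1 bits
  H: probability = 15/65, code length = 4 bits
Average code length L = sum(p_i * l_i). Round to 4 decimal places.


Weighted contributions p_i * l_i:
  E: (17/65) * 3 = 51/65
  G: (15/65) * 4 = 60/65
  B: (18/65) * 1 = 18/65
  H: (15/65) * 4 = 60/65
Sum = (51 + 60 + 18 + 60)/65 = 189/65

L = 189/65 = 2.9077 bits/symbol


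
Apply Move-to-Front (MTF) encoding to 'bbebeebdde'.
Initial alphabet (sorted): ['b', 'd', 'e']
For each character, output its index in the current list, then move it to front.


MTF encoding:
'b': index 0 in ['b', 'd', 'e'] -> ['b', 'd', 'e']
'b': index 0 in ['b', 'd', 'e'] -> ['b', 'd', 'e']
'e': index 2 in ['b', 'd', 'e'] -> ['e', 'b', 'd']
'b': index 1 in ['e', 'b', 'd'] -> ['b', 'e', 'd']
'e': index 1 in ['b', 'e', 'd'] -> ['e', 'b', 'd']
'e': index 0 in ['e', 'b', 'd'] -> ['e', 'b', 'd']
'b': index 1 in ['e', 'b', 'd'] -> ['b', 'e', 'd']
'd': index 2 in ['b', 'e', 'd'] -> ['d', 'b', 'e']
'd': index 0 in ['d', 'b', 'e'] -> ['d', 'b', 'e']
'e': index 2 in ['d', 'b', 'e'] -> ['e', 'd', 'b']


Output: [0, 0, 2, 1, 1, 0, 1, 2, 0, 2]


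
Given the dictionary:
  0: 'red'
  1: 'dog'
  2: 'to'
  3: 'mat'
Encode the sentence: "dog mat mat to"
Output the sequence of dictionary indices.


Look up each word in the dictionary:
  'dog' -> 1
  'mat' -> 3
  'mat' -> 3
  'to' -> 2

Encoded: [1, 3, 3, 2]


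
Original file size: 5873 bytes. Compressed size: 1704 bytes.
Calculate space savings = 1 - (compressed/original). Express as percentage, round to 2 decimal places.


ratio = compressed/original = 1704/5873 = 0.290141
savings = 1 - ratio = 1 - 0.290141 = 0.709859
as a percentage: 0.709859 * 100 = 70.99%

Space savings = 1 - 1704/5873 = 70.99%


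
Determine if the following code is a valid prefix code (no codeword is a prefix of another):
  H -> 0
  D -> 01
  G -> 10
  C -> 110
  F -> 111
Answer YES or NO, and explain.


Checking each pair (does one codeword prefix another?):
  H='0' vs D='01': prefix -- VIOLATION

NO -- this is NOT a valid prefix code. H (0) is a prefix of D (01).


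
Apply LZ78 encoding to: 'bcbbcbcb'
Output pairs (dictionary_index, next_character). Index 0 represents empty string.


LZ78 encoding steps:
Dictionary: {0: ''}
Step 1: w='' (idx 0), next='b' -> output (0, 'b'), add 'b' as idx 1
Step 2: w='' (idx 0), next='c' -> output (0, 'c'), add 'c' as idx 2
Step 3: w='b' (idx 1), next='b' -> output (1, 'b'), add 'bb' as idx 3
Step 4: w='c' (idx 2), next='b' -> output (2, 'b'), add 'cb' as idx 4
Step 5: w='cb' (idx 4), end of input -> output (4, '')


Encoded: [(0, 'b'), (0, 'c'), (1, 'b'), (2, 'b'), (4, '')]


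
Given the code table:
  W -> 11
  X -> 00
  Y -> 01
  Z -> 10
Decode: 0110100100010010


Decoding:
01 -> Y
10 -> Z
10 -> Z
01 -> Y
00 -> X
01 -> Y
00 -> X
10 -> Z


Result: YZZYXYXZ


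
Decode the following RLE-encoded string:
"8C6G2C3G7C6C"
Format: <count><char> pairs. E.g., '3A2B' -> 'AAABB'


Expanding each <count><char> pair:
  8C -> 'CCCCCCCC'
  6G -> 'GGGGGG'
  2C -> 'CC'
  3G -> 'GGG'
  7C -> 'CCCCCCC'
  6C -> 'CCCCCC'

Decoded = CCCCCCCCGGGGGGCCGGGCCCCCCCCCCCCC


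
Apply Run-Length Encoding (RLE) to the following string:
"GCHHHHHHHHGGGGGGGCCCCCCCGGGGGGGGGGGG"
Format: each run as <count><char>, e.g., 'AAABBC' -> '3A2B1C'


Scanning runs left to right:
  i=0: run of 'G' x 1 -> '1G'
  i=1: run of 'C' x 1 -> '1C'
  i=2: run of 'H' x 8 -> '8H'
  i=10: run of 'G' x 7 -> '7G'
  i=17: run of 'C' x 7 -> '7C'
  i=24: run of 'G' x 12 -> '12G'

RLE = 1G1C8H7G7C12G


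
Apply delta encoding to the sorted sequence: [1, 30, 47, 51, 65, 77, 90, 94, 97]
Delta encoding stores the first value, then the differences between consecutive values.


First value: 1
Deltas:
  30 - 1 = 29
  47 - 30 = 17
  51 - 47 = 4
  65 - 51 = 14
  77 - 65 = 12
  90 - 77 = 13
  94 - 90 = 4
  97 - 94 = 3


Delta encoded: [1, 29, 17, 4, 14, 12, 13, 4, 3]


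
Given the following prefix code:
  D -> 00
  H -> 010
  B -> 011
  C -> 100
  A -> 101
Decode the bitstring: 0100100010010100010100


Decoding step by step:
Bits 010 -> H
Bits 010 -> H
Bits 00 -> D
Bits 100 -> C
Bits 101 -> A
Bits 00 -> D
Bits 010 -> H
Bits 100 -> C


Decoded message: HHDCADHC


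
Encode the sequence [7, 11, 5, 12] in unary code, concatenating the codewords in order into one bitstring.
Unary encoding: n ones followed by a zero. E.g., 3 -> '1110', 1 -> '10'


Encode each number as n ones followed by a terminating 0:
  7 -> 11111110 (8 bits)
  11 -> 111111111110 (12 bits)
  5 -> 111110 (6 bits)
  12 -> 1111111111110 (13 bits)
Total length = 8 + 12 + 6 + 13 = 39 bits.

Unary([7, 11, 5, 12]) = 111111101111111111101111101111111111110 (39 bits)


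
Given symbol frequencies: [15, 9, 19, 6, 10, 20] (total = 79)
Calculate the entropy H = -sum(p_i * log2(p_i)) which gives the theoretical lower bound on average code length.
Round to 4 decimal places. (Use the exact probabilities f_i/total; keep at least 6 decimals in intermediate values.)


Per-symbol terms -p_i * log2(p_i) with p_i = f_i/79:
  p = 15/79 = 0.189873: log2(p) = -2.396890, -p*log2(p) = 0.455106
  p = 9/79 = 0.113924: log2(p) = -3.133856, -p*log2(p) = 0.357022
  p = 19/79 = 0.240506: log2(p) = -2.055853, -p*log2(p) = 0.494446
  p = 6/79 = 0.075949: log2(p) = -3.718818, -p*log2(p) = 0.282442
  p = 10/79 = 0.126582: log2(p) = -2.981853, -p*log2(p) = 0.377450
  p = 20/79 = 0.253165: log2(p) = -1.981853, -p*log2(p) = 0.501735
H = 0.455106 + 0.357022 + 0.494446 + 0.282442 + 0.377450 + 0.501735 = 2.468201

H = 2.4682 bits/symbol


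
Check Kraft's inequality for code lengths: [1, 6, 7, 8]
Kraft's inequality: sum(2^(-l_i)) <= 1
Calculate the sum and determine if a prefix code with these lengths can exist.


Sum = 2^(-1) + 2^(-6) + 2^(-7) + 2^(-8)
    = 0.5 + 0.015625 + 0.0078125 + 0.00390625
    = 135/256 = 0.52734375
Since 0.52734375 <= 1, Kraft's inequality IS satisfied.
A prefix code with these lengths CAN exist.

Kraft sum = 0.52734375. Satisfied.


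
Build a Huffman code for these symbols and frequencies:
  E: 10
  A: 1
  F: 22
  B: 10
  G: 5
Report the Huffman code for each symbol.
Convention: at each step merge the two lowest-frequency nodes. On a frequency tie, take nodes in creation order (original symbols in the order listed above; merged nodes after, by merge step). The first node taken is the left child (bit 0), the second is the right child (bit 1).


Huffman tree construction:
Step 1: Merge A(1) + G(5) = 6
Step 2: Merge (A+G)(6) + E(10) = 16
Step 3: Merge B(10) + ((A+G)+E)(16) = 26
Step 4: Merge F(22) + (B+((A+G)+E))(26) = 48
Read each symbol's code off the tree from the root (left child = 0, right child = 1).

Codes:
  E: 111 (length 3)
  A: 1100 (length 4)
  F: 0 (length 1)
  B: 10 (length 2)
  G: 1101 (length 4)
Average code length: 96/48 = 2.0000 bits/symbol


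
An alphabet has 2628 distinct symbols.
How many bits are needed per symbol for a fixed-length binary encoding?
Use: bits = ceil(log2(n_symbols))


log2(2628) = 11.3597
Bracket: 2^11 = 2048 < 2628 <= 2^12 = 4096
So ceil(log2(2628)) = 12

bits = ceil(log2(2628)) = ceil(11.3597) = 12 bits


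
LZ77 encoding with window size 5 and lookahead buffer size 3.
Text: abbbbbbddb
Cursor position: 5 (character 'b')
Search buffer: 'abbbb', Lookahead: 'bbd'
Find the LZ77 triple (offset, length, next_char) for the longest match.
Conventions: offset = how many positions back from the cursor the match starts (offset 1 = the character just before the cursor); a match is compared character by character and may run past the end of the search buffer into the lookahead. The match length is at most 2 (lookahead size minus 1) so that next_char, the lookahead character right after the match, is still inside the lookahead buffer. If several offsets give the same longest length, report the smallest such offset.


Try each offset into the search buffer:
  offset=1 (pos 4, char 'b'): match length 2
  offset=2 (pos 3, char 'b'): match length 2
  offset=3 (pos 2, char 'b'): match length 2
  offset=4 (pos 1, char 'b'): match length 2
  offset=5 (pos 0, char 'a'): match length 0
Longest match has length 2, found at offsets 1, 2, 3, 4; take the smallest, offset 1.
next_char = character at position 5 + 2 = 7 -> 'd'

Best match: offset=1, length=2 (matching 'bb' starting at position 4)
LZ77 triple: (1, 2, 'd')
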